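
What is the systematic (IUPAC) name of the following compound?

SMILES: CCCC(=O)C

pentan-2-one

Counting along the main chain through the carbonyl gives 5 carbons: the parent is pentane.
A ketone (C=O on an internal carbon) is the principal characteristic group, giving the suffix -one.
Number the chain so that numbering from this end puts the carbonyl group at C-2 rather than C-4.
That gives the carbonyl at C-2.
Assembling the pieces gives pentan-2-one.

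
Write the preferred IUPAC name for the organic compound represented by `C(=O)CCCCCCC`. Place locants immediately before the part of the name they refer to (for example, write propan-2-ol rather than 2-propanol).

octanal

The longest chain bearing the –CHO group is 8 carbons long (octane).
An aldehyde (terminal –CHO) is the principal characteristic group, giving the suffix -al.
Choose the numbering such that the aldehyde carbon is C-1 by definition.
Assembling the pieces gives octanal.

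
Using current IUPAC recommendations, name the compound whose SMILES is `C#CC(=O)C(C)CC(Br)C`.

The longest carbon chain that includes the carbonyl and the multiple bond has 7 carbons, so the parent hydride is heptane.
The principal characteristic group is a ketone (C=O on an internal carbon), named with the suffix -one.
A C≡C triple bond in the chain gives the infix -yne-.
Number the chain so that numbering from this end puts the carbonyl group at C-3 rather than C-5.
With this numbering: the carbonyl at C-3; the triple bond between C-1 and C-2; a bromo group at C-6; a methyl group at C-4.
Substituent prefixes are cited in alphabetical order (multiplying prefixes like di-/tri- are ignored for ordering).
Putting it together: 6-bromo-4-methylhept-1-yn-3-one.

6-bromo-4-methylhept-1-yn-3-one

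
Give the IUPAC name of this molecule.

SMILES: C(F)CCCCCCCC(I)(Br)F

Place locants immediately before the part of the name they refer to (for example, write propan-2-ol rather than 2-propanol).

The parent chain contains 9 carbons (nonane).
Choose the numbering such that the substituent locant set {1,1,1,9} is lower than {1,9,9,9} at the first point of difference.
This places a bromo group at C-1; fluoro groups at C-1 and C-9; an iodo group at C-1.
Substituent prefixes are cited in alphabetical order (multiplying prefixes like di-/tri- are ignored for ordering).
The name is 1-bromo-1,9-difluoro-1-iodononane.

1-bromo-1,9-difluoro-1-iodononane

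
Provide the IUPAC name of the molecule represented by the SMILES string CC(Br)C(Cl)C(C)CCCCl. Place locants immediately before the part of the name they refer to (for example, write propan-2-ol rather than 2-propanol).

The longest continuous carbon chain has 7 atoms, so the parent hydride is heptane.
Choose the numbering such that the substituent locant set {1,4,5,6} is lower than {2,3,4,7} at the first point of difference.
This places a bromo group at C-6; chloro groups at C-1 and C-5; a methyl group at C-4.
Prefixes are listed alphabetically: bromo, chloro, methyl.
Putting it together: 6-bromo-1,5-dichloro-4-methylheptane.

6-bromo-1,5-dichloro-4-methylheptane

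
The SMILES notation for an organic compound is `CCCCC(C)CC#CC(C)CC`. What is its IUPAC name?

3,7-dimethylundec-4-yne

Counting along the main chain through the multiple bond gives 11 carbons: the parent is undecane.
A C≡C triple bond in the chain gives the infix -yne-.
Number the chain so that numbering from this end puts the triple bond at C-4 rather than C-7.
That gives the triple bond between C-4 and C-5; methyl groups at C-3 and C-7.
Assembling the pieces gives 3,7-dimethylundec-4-yne.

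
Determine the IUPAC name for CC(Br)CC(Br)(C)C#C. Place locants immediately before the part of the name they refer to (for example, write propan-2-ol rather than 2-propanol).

3,5-dibromo-3-methylhex-1-yne

The longest chain bearing the multiple bond is 6 carbons long (hexane).
A C≡C triple bond in the chain gives the infix -yne-.
Number the chain so that numbering from this end puts the triple bond at C-1 rather than C-5.
That gives the triple bond between C-1 and C-2; bromo groups at C-3 and C-5; a methyl group at C-3.
Substituent prefixes are cited in alphabetical order (multiplying prefixes like di-/tri- are ignored for ordering).
Assembling the pieces gives 3,5-dibromo-3-methylhex-1-yne.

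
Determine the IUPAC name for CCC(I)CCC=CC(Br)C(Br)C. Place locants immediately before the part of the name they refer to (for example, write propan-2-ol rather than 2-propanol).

2,3-dibromo-8-iododec-4-ene

The longest chain bearing the multiple bond is 10 carbons long (decane).
A C=C double bond in the chain gives the infix -ene-.
Choose the numbering such that numbering from this end puts the double bond at C-4 rather than C-6.
This places the double bond between C-4 and C-5; bromo groups at C-2 and C-3; an iodo group at C-8.
Substituent prefixes are cited in alphabetical order (multiplying prefixes like di-/tri- are ignored for ordering).
Putting it together: 2,3-dibromo-8-iododec-4-ene.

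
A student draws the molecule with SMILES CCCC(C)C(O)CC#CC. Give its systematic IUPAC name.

The longest chain bearing the –OH group and the multiple bond is 9 carbons long (nonane).
The highest-priority functional group is an alcohol (–OH), so the name ends in -ol.
A C≡C triple bond in the chain gives the infix -yne-.
Choose the numbering such that numbering from this end puts the triple bond at C-2 rather than C-7.
This places the hydroxyl at C-5; the triple bond between C-2 and C-3; a methyl group at C-6.
Putting it together: 6-methylnon-2-yn-5-ol.

6-methylnon-2-yn-5-ol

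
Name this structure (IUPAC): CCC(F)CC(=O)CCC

6-fluorooctan-4-one

The longest carbon chain that includes the carbonyl has 8 carbons, so the parent hydride is octane.
The highest-priority functional group is a ketone (C=O on an internal carbon), so the name ends in -one.
Number the chain so that numbering from this end puts the carbonyl group at C-4 rather than C-5.
With this numbering: the carbonyl at C-4; a fluoro group at C-6.
Assembling the pieces gives 6-fluorooctan-4-one.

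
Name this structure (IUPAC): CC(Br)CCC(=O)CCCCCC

The longest chain bearing the carbonyl is 11 carbons long (undecane).
A ketone (C=O on an internal carbon) is the principal characteristic group, giving the suffix -one.
Choose the numbering such that numbering from this end puts the carbonyl group at C-5 rather than C-7.
With this numbering: the carbonyl at C-5; a bromo group at C-2.
The name is 2-bromoundecan-5-one.

2-bromoundecan-5-one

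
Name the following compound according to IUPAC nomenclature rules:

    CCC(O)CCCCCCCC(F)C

The longest carbon chain that includes the –OH group has 12 carbons, so the parent hydride is dodecane.
The principal characteristic group is an alcohol (–OH), named with the suffix -ol.
The numbering direction is chosen so that numbering from this end puts the hydroxyl group at C-3 rather than C-10.
With this numbering: the hydroxyl at C-3; a fluoro group at C-11.
The name is 11-fluorododecan-3-ol.

11-fluorododecan-3-ol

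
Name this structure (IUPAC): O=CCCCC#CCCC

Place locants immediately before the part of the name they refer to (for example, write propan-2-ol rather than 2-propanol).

non-5-ynal

The longest carbon chain that includes the –CHO group and the multiple bond has 9 carbons, so the parent hydride is nonane.
An aldehyde (terminal –CHO) is the principal characteristic group, giving the suffix -al.
A C≡C triple bond in the chain gives the infix -yne-.
Number the chain so that the aldehyde carbon is C-1 by definition.
This places the triple bond between C-5 and C-6.
Putting it together: non-5-ynal.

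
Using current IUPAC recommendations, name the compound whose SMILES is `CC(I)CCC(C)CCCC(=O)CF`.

1-fluoro-9-iodo-6-methyldecan-2-one

Counting along the main chain through the carbonyl gives 10 carbons: the parent is decane.
The highest-priority functional group is a ketone (C=O on an internal carbon), so the name ends in -one.
The numbering direction is chosen so that numbering from this end puts the carbonyl group at C-2 rather than C-9.
With this numbering: the carbonyl at C-2; a fluoro group at C-1; an iodo group at C-9; a methyl group at C-6.
Prefixes are listed alphabetically: fluoro, iodo, methyl.
Assembling the pieces gives 1-fluoro-9-iodo-6-methyldecan-2-one.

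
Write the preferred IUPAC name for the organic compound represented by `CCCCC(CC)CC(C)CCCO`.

6-ethyl-4-methyldecan-1-ol

Counting along the main chain through the –OH group gives 10 carbons: the parent is decane.
An alcohol (–OH) is the principal characteristic group, giving the suffix -ol.
Choose the numbering such that numbering from this end puts the hydroxyl group at C-1 rather than C-10.
With this numbering: the hydroxyl at C-1; an ethyl group at C-6; a methyl group at C-4.
Prefixes are listed alphabetically: ethyl, methyl.
Assembling the pieces gives 6-ethyl-4-methyldecan-1-ol.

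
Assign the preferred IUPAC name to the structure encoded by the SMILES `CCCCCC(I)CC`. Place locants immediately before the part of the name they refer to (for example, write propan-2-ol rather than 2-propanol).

The parent chain contains 8 carbons (octane).
Choose the numbering such that the substituent locant set {3} is lower than {6} at the first point of difference.
With this numbering: an iodo group at C-3.
Putting it together: 3-iodooctane.

3-iodooctane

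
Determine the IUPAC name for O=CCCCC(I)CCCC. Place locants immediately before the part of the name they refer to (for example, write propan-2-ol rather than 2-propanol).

The longest carbon chain that includes the –CHO group has 9 carbons, so the parent hydride is nonane.
An aldehyde (terminal –CHO) is the principal characteristic group, giving the suffix -al.
The numbering direction is chosen so that the aldehyde carbon is C-1 by definition.
This places an iodo group at C-5.
The name is 5-iodononanal.

5-iodononanal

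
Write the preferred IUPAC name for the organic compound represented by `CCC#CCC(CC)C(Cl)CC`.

7-chloro-6-ethylnon-3-yne

Counting along the main chain through the multiple bond gives 9 carbons: the parent is nonane.
There is one C≡C triple bond, indicated by the ending -yne.
Choose the numbering such that numbering from this end puts the triple bond at C-3 rather than C-6.
This places the triple bond between C-3 and C-4; a chloro group at C-7; an ethyl group at C-6.
The substituents are ordered alphabetically, ignoring any di-/tri- multipliers.
Assembling the pieces gives 7-chloro-6-ethylnon-3-yne.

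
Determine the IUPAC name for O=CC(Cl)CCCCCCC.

Counting along the main chain through the –CHO group gives 9 carbons: the parent is nonane.
An aldehyde (terminal –CHO) is the principal characteristic group, giving the suffix -al.
The numbering direction is chosen so that the aldehyde carbon is C-1 by definition.
That gives a chloro group at C-2.
Assembling the pieces gives 2-chlorononanal.

2-chlorononanal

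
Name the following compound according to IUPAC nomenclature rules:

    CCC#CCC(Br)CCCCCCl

Counting along the main chain through the multiple bond gives 11 carbons: the parent is undecane.
There is one C≡C triple bond, indicated by the ending -yne.
Number the chain so that numbering from this end puts the triple bond at C-3 rather than C-8.
With this numbering: the triple bond between C-3 and C-4; a bromo group at C-6; a chloro group at C-11.
Prefixes are listed alphabetically: bromo, chloro.
Putting it together: 6-bromo-11-chloroundec-3-yne.

6-bromo-11-chloroundec-3-yne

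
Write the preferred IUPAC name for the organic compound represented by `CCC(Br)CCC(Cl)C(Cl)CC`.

The longest carbon chain is 9 atoms: the parent is nonane.
Choose the numbering such that the substituent locant set {3,4,7} is lower than {3,6,7} at the first point of difference.
That gives a bromo group at C-7; chloro groups at C-3 and C-4.
Substituent prefixes are cited in alphabetical order (multiplying prefixes like di-/tri- are ignored for ordering).
The name is 7-bromo-3,4-dichlorononane.

7-bromo-3,4-dichlorononane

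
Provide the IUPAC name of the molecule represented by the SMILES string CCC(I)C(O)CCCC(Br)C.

8-bromo-3-iodononan-4-ol

Counting along the main chain through the –OH group gives 9 carbons: the parent is nonane.
The principal characteristic group is an alcohol (–OH), named with the suffix -ol.
Choose the numbering such that numbering from this end puts the hydroxyl group at C-4 rather than C-6.
This places the hydroxyl at C-4; a bromo group at C-8; an iodo group at C-3.
Substituent prefixes are cited in alphabetical order (multiplying prefixes like di-/tri- are ignored for ordering).
Putting it together: 8-bromo-3-iodononan-4-ol.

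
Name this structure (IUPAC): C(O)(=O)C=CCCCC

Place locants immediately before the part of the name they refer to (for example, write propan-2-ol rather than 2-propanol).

The longest carbon chain that includes the –COOH group and the multiple bond has 7 carbons, so the parent hydride is heptane.
A carboxylic acid (terminal –COOH) is the principal characteristic group, giving the suffix -oic acid.
A C=C double bond in the chain gives the infix -ene-.
Number the chain so that the carboxylic acid carbon is C-1 by definition.
With this numbering: the double bond between C-2 and C-3.
Putting it together: hept-2-enoic acid.

hept-2-enoic acid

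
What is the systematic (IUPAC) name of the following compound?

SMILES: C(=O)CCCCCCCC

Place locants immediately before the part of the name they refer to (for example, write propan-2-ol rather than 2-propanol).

Counting along the main chain through the –CHO group gives 9 carbons: the parent is nonane.
An aldehyde (terminal –CHO) is the principal characteristic group, giving the suffix -al.
The numbering direction is chosen so that the aldehyde carbon is C-1 by definition.
The name is nonanal.

nonanal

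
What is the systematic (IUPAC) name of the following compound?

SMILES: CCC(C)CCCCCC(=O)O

7-methylnonanoic acid

The longest chain bearing the –COOH group is 9 carbons long (nonane).
The highest-priority functional group is a carboxylic acid (terminal –COOH), so the name ends in -oic acid.
The numbering direction is chosen so that the carboxylic acid carbon is C-1 by definition.
With this numbering: a methyl group at C-7.
Putting it together: 7-methylnonanoic acid.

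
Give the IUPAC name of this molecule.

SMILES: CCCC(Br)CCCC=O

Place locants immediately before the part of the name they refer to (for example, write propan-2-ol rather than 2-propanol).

5-bromooctanal

Counting along the main chain through the –CHO group gives 8 carbons: the parent is octane.
The principal characteristic group is an aldehyde (terminal –CHO), named with the suffix -al.
Number the chain so that the aldehyde carbon is C-1 by definition.
With this numbering: a bromo group at C-5.
The name is 5-bromooctanal.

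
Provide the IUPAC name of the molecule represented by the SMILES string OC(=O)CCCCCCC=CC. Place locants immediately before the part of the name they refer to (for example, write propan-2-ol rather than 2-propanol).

dec-8-enoic acid

The longest chain bearing the –COOH group and the multiple bond is 10 carbons long (decane).
The principal characteristic group is a carboxylic acid (terminal –COOH), named with the suffix -oic acid.
A C=C double bond in the chain gives the infix -ene-.
The numbering direction is chosen so that the carboxylic acid carbon is C-1 by definition.
That gives the double bond between C-8 and C-9.
Putting it together: dec-8-enoic acid.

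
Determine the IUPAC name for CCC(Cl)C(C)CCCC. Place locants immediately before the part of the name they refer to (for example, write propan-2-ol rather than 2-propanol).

3-chloro-4-methyloctane

The longest carbon chain is 8 atoms: the parent is octane.
Choose the numbering such that the substituent locant set {3,4} is lower than {5,6} at the first point of difference.
With this numbering: a chloro group at C-3; a methyl group at C-4.
The substituents are ordered alphabetically, ignoring any di-/tri- multipliers.
Assembling the pieces gives 3-chloro-4-methyloctane.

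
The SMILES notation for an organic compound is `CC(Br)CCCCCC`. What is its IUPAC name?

2-bromooctane

The parent chain contains 8 carbons (octane).
The numbering direction is chosen so that the substituent locant set {2} is lower than {7} at the first point of difference.
This places a bromo group at C-2.
Putting it together: 2-bromooctane.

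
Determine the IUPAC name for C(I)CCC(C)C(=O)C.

6-iodo-3-methylhexan-2-one

The longest chain bearing the carbonyl is 6 carbons long (hexane).
A ketone (C=O on an internal carbon) is the principal characteristic group, giving the suffix -one.
Choose the numbering such that numbering from this end puts the carbonyl group at C-2 rather than C-5.
With this numbering: the carbonyl at C-2; an iodo group at C-6; a methyl group at C-3.
Substituent prefixes are cited in alphabetical order (multiplying prefixes like di-/tri- are ignored for ordering).
Putting it together: 6-iodo-3-methylhexan-2-one.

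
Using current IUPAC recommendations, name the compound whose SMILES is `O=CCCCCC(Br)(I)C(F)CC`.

6-bromo-7-fluoro-6-iodononanal

Counting along the main chain through the –CHO group gives 9 carbons: the parent is nonane.
An aldehyde (terminal –CHO) is the principal characteristic group, giving the suffix -al.
The numbering direction is chosen so that the aldehyde carbon is C-1 by definition.
This places a bromo group at C-6; a fluoro group at C-7; an iodo group at C-6.
Prefixes are listed alphabetically: bromo, fluoro, iodo.
Putting it together: 6-bromo-7-fluoro-6-iodononanal.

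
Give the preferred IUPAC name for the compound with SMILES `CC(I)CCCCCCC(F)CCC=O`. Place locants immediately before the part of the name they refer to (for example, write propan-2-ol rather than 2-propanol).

4-fluoro-11-iodododecanal

The longest chain bearing the –CHO group is 12 carbons long (dodecane).
The principal characteristic group is an aldehyde (terminal –CHO), named with the suffix -al.
Choose the numbering such that the aldehyde carbon is C-1 by definition.
That gives a fluoro group at C-4; an iodo group at C-11.
The substituents are ordered alphabetically, ignoring any di-/tri- multipliers.
The name is 4-fluoro-11-iodododecanal.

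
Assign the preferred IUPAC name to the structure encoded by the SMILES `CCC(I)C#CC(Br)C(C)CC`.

6-bromo-3-iodo-7-methylnon-4-yne

Counting along the main chain through the multiple bond gives 9 carbons: the parent is nonane.
A C≡C triple bond in the chain gives the infix -yne-.
The numbering direction is chosen so that numbering from this end puts the triple bond at C-4 rather than C-5.
This places the triple bond between C-4 and C-5; a bromo group at C-6; an iodo group at C-3; a methyl group at C-7.
The substituents are ordered alphabetically, ignoring any di-/tri- multipliers.
Assembling the pieces gives 6-bromo-3-iodo-7-methylnon-4-yne.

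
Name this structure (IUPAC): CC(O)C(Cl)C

The longest carbon chain that includes the –OH group has 4 carbons, so the parent hydride is butane.
The highest-priority functional group is an alcohol (–OH), so the name ends in -ol.
Number the chain so that numbering from this end puts the hydroxyl group at C-2 rather than C-3.
With this numbering: the hydroxyl at C-2; a chloro group at C-3.
The name is 3-chlorobutan-2-ol.

3-chlorobutan-2-ol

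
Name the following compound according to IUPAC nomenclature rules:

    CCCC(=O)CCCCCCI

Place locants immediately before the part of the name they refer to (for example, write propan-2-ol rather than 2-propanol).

10-iododecan-4-one

The longest chain bearing the carbonyl is 10 carbons long (decane).
The highest-priority functional group is a ketone (C=O on an internal carbon), so the name ends in -one.
The numbering direction is chosen so that numbering from this end puts the carbonyl group at C-4 rather than C-7.
This places the carbonyl at C-4; an iodo group at C-10.
Assembling the pieces gives 10-iododecan-4-one.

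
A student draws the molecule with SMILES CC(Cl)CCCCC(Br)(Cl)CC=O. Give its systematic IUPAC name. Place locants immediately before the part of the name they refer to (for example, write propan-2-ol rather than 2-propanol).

Counting along the main chain through the –CHO group gives 9 carbons: the parent is nonane.
The highest-priority functional group is an aldehyde (terminal –CHO), so the name ends in -al.
The numbering direction is chosen so that the aldehyde carbon is C-1 by definition.
With this numbering: a bromo group at C-3; chloro groups at C-3 and C-8.
Substituent prefixes are cited in alphabetical order (multiplying prefixes like di-/tri- are ignored for ordering).
Putting it together: 3-bromo-3,8-dichlorononanal.

3-bromo-3,8-dichlorononanal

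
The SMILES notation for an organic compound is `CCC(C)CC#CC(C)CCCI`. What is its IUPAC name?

Counting along the main chain through the multiple bond gives 10 carbons: the parent is decane.
There is one C≡C triple bond, indicated by the ending -yne.
Number the chain so that the substituent locant set {1,4,8} is lower than {3,7,10} at the first point of difference.
This places the triple bond between C-5 and C-6; an iodo group at C-1; methyl groups at C-4 and C-8.
Substituent prefixes are cited in alphabetical order (multiplying prefixes like di-/tri- are ignored for ordering).
Putting it together: 1-iodo-4,8-dimethyldec-5-yne.

1-iodo-4,8-dimethyldec-5-yne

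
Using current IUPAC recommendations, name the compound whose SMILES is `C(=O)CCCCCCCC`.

Counting along the main chain through the –CHO group gives 9 carbons: the parent is nonane.
The principal characteristic group is an aldehyde (terminal –CHO), named with the suffix -al.
The numbering direction is chosen so that the aldehyde carbon is C-1 by definition.
The name is nonanal.

nonanal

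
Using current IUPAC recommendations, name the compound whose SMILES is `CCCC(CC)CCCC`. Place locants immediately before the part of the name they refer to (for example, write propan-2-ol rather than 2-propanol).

4-ethyloctane

The parent chain contains 8 carbons (octane).
Number the chain so that the substituent locant set {4} is lower than {5} at the first point of difference.
This places an ethyl group at C-4.
Putting it together: 4-ethyloctane.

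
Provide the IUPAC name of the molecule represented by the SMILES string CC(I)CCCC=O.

The longest chain bearing the –CHO group is 6 carbons long (hexane).
An aldehyde (terminal –CHO) is the principal characteristic group, giving the suffix -al.
The numbering direction is chosen so that the aldehyde carbon is C-1 by definition.
That gives an iodo group at C-5.
The name is 5-iodohexanal.

5-iodohexanal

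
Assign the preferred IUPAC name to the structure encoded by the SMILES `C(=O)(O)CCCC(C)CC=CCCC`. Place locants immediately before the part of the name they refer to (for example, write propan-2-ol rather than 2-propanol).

5-methylundec-7-enoic acid

Counting along the main chain through the –COOH group and the multiple bond gives 11 carbons: the parent is undecane.
A carboxylic acid (terminal –COOH) is the principal characteristic group, giving the suffix -oic acid.
There is one C=C double bond, indicated by the ending -ene.
The numbering direction is chosen so that the carboxylic acid carbon is C-1 by definition.
That gives the double bond between C-7 and C-8; a methyl group at C-5.
The name is 5-methylundec-7-enoic acid.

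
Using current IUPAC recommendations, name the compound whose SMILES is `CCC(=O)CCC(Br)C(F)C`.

The longest chain bearing the carbonyl is 8 carbons long (octane).
The highest-priority functional group is a ketone (C=O on an internal carbon), so the name ends in -one.
The numbering direction is chosen so that numbering from this end puts the carbonyl group at C-3 rather than C-6.
With this numbering: the carbonyl at C-3; a bromo group at C-6; a fluoro group at C-7.
Prefixes are listed alphabetically: bromo, fluoro.
Assembling the pieces gives 6-bromo-7-fluorooctan-3-one.

6-bromo-7-fluorooctan-3-one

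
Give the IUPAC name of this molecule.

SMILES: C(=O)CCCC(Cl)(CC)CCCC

5-chloro-5-ethylnonanal

The longest carbon chain that includes the –CHO group has 9 carbons, so the parent hydride is nonane.
The principal characteristic group is an aldehyde (terminal –CHO), named with the suffix -al.
The numbering direction is chosen so that the aldehyde carbon is C-1 by definition.
With this numbering: a chloro group at C-5; an ethyl group at C-5.
Substituent prefixes are cited in alphabetical order (multiplying prefixes like di-/tri- are ignored for ordering).
Putting it together: 5-chloro-5-ethylnonanal.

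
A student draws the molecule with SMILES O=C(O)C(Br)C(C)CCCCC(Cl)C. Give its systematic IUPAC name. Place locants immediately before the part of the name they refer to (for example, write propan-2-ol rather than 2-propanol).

Counting along the main chain through the –COOH group gives 9 carbons: the parent is nonane.
The principal characteristic group is a carboxylic acid (terminal –COOH), named with the suffix -oic acid.
The numbering direction is chosen so that the carboxylic acid carbon is C-1 by definition.
With this numbering: a bromo group at C-2; a chloro group at C-8; a methyl group at C-3.
Prefixes are listed alphabetically: bromo, chloro, methyl.
The name is 2-bromo-8-chloro-3-methylnonanoic acid.

2-bromo-8-chloro-3-methylnonanoic acid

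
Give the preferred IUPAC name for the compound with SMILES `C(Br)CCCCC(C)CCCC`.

The longest carbon chain is 10 atoms: the parent is decane.
Choose the numbering such that the substituent locant set {1,6} is lower than {5,10} at the first point of difference.
That gives a bromo group at C-1; a methyl group at C-6.
Substituent prefixes are cited in alphabetical order (multiplying prefixes like di-/tri- are ignored for ordering).
Assembling the pieces gives 1-bromo-6-methyldecane.

1-bromo-6-methyldecane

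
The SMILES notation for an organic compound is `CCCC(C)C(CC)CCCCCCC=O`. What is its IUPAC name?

8-ethyl-9-methyldodecanal

The longest chain bearing the –CHO group is 12 carbons long (dodecane).
An aldehyde (terminal –CHO) is the principal characteristic group, giving the suffix -al.
The numbering direction is chosen so that the aldehyde carbon is C-1 by definition.
With this numbering: an ethyl group at C-8; a methyl group at C-9.
Substituent prefixes are cited in alphabetical order (multiplying prefixes like di-/tri- are ignored for ordering).
The name is 8-ethyl-9-methyldodecanal.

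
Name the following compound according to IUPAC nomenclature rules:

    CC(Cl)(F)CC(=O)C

4-chloro-4-fluoropentan-2-one

The longest carbon chain that includes the carbonyl has 5 carbons, so the parent hydride is pentane.
A ketone (C=O on an internal carbon) is the principal characteristic group, giving the suffix -one.
The numbering direction is chosen so that numbering from this end puts the carbonyl group at C-2 rather than C-4.
That gives the carbonyl at C-2; a chloro group at C-4; a fluoro group at C-4.
Substituent prefixes are cited in alphabetical order (multiplying prefixes like di-/tri- are ignored for ordering).
The name is 4-chloro-4-fluoropentan-2-one.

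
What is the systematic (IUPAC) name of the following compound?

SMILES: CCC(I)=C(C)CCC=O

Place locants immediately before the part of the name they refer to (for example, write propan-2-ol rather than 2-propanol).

Counting along the main chain through the –CHO group and the multiple bond gives 7 carbons: the parent is heptane.
The highest-priority functional group is an aldehyde (terminal –CHO), so the name ends in -al.
There is one C=C double bond, indicated by the ending -ene.
The numbering direction is chosen so that the aldehyde carbon is C-1 by definition.
This places the double bond between C-4 and C-5; an iodo group at C-5; a methyl group at C-4.
The substituents are ordered alphabetically, ignoring any di-/tri- multipliers.
Putting it together: 5-iodo-4-methylhept-4-enal.

5-iodo-4-methylhept-4-enal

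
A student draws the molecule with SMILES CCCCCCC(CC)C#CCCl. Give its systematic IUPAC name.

Counting along the main chain through the multiple bond gives 10 carbons: the parent is decane.
There is one C≡C triple bond, indicated by the ending -yne.
Number the chain so that numbering from this end puts the triple bond at C-2 rather than C-8.
That gives the triple bond between C-2 and C-3; a chloro group at C-1; an ethyl group at C-4.
Substituent prefixes are cited in alphabetical order (multiplying prefixes like di-/tri- are ignored for ordering).
The name is 1-chloro-4-ethyldec-2-yne.

1-chloro-4-ethyldec-2-yne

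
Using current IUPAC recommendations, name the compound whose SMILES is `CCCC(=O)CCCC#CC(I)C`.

Counting along the main chain through the carbonyl and the multiple bond gives 11 carbons: the parent is undecane.
The highest-priority functional group is a ketone (C=O on an internal carbon), so the name ends in -one.
The chain contains a C≡C triple bond, so the unsaturation ending is -yne.
Number the chain so that numbering from this end puts the carbonyl group at C-4 rather than C-8.
With this numbering: the carbonyl at C-4; the triple bond between C-8 and C-9; an iodo group at C-10.
Putting it together: 10-iodoundec-8-yn-4-one.

10-iodoundec-8-yn-4-one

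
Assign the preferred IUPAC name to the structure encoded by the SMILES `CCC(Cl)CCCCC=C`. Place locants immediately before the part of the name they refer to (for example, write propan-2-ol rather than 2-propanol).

The longest carbon chain that includes the multiple bond has 9 carbons, so the parent hydride is nonane.
The chain contains a C=C double bond, so the unsaturation ending is -ene.
Choose the numbering such that numbering from this end puts the double bond at C-1 rather than C-8.
That gives the double bond between C-1 and C-2; a chloro group at C-7.
Putting it together: 7-chloronon-1-ene.

7-chloronon-1-ene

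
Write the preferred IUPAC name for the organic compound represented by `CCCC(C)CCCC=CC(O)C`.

Counting along the main chain through the –OH group and the multiple bond gives 11 carbons: the parent is undecane.
The principal characteristic group is an alcohol (–OH), named with the suffix -ol.
A C=C double bond in the chain gives the infix -ene-.
The numbering direction is chosen so that numbering from this end puts the hydroxyl group at C-2 rather than C-10.
This places the hydroxyl at C-2; the double bond between C-3 and C-4; a methyl group at C-8.
Putting it together: 8-methylundec-3-en-2-ol.

8-methylundec-3-en-2-ol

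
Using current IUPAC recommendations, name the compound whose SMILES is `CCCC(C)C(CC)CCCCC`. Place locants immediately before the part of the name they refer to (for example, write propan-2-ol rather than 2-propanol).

The parent chain contains 10 carbons (decane).
The numbering direction is chosen so that the substituent locant set {4,5} is lower than {6,7} at the first point of difference.
This places an ethyl group at C-5; a methyl group at C-4.
Prefixes are listed alphabetically: ethyl, methyl.
Putting it together: 5-ethyl-4-methyldecane.

5-ethyl-4-methyldecane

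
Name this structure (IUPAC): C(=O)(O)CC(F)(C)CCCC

The longest chain bearing the –COOH group is 7 carbons long (heptane).
The highest-priority functional group is a carboxylic acid (terminal –COOH), so the name ends in -oic acid.
Choose the numbering such that the carboxylic acid carbon is C-1 by definition.
This places a fluoro group at C-3; a methyl group at C-3.
Substituent prefixes are cited in alphabetical order (multiplying prefixes like di-/tri- are ignored for ordering).
The name is 3-fluoro-3-methylheptanoic acid.

3-fluoro-3-methylheptanoic acid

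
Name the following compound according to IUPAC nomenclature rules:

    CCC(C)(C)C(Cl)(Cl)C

2,2-dichloro-3,3-dimethylpentane

The longest continuous carbon chain has 5 atoms, so the parent hydride is pentane.
The numbering direction is chosen so that the substituent locant set {2,2,3,3} is lower than {3,3,4,4} at the first point of difference.
With this numbering: two chloro groups at C-2; two methyl groups at C-3.
The substituents are ordered alphabetically, ignoring any di-/tri- multipliers.
Assembling the pieces gives 2,2-dichloro-3,3-dimethylpentane.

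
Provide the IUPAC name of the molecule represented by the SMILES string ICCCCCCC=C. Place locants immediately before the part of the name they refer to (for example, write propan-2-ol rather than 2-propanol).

The longest chain bearing the multiple bond is 8 carbons long (octane).
A C=C double bond in the chain gives the infix -ene-.
Choose the numbering such that numbering from this end puts the double bond at C-1 rather than C-7.
With this numbering: the double bond between C-1 and C-2; an iodo group at C-8.
Assembling the pieces gives 8-iodooct-1-ene.

8-iodooct-1-ene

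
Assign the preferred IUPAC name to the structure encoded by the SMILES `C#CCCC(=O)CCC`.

oct-7-yn-4-one

The longest chain bearing the carbonyl and the multiple bond is 8 carbons long (octane).
The highest-priority functional group is a ketone (C=O on an internal carbon), so the name ends in -one.
The chain contains a C≡C triple bond, so the unsaturation ending is -yne.
The numbering direction is chosen so that numbering from this end puts the carbonyl group at C-4 rather than C-5.
This places the carbonyl at C-4; the triple bond between C-7 and C-8.
Putting it together: oct-7-yn-4-one.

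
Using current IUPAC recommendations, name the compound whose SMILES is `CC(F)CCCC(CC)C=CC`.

4-ethyl-8-fluoronon-2-ene

Counting along the main chain through the multiple bond gives 9 carbons: the parent is nonane.
A C=C double bond in the chain gives the infix -ene-.
Choose the numbering such that numbering from this end puts the double bond at C-2 rather than C-7.
This places the double bond between C-2 and C-3; an ethyl group at C-4; a fluoro group at C-8.
The substituents are ordered alphabetically, ignoring any di-/tri- multipliers.
The name is 4-ethyl-8-fluoronon-2-ene.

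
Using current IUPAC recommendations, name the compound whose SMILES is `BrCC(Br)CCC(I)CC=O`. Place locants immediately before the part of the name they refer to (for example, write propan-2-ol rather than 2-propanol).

The longest carbon chain that includes the –CHO group has 7 carbons, so the parent hydride is heptane.
The principal characteristic group is an aldehyde (terminal –CHO), named with the suffix -al.
Choose the numbering such that the aldehyde carbon is C-1 by definition.
That gives bromo groups at C-6 and C-7; an iodo group at C-3.
Substituent prefixes are cited in alphabetical order (multiplying prefixes like di-/tri- are ignored for ordering).
The name is 6,7-dibromo-3-iodoheptanal.

6,7-dibromo-3-iodoheptanal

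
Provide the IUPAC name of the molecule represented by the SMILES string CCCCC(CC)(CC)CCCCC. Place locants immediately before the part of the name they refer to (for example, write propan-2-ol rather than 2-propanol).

The parent chain contains 10 carbons (decane).
Choose the numbering such that the substituent locant set {5,5} is lower than {6,6} at the first point of difference.
This places two ethyl groups at C-5.
Putting it together: 5,5-diethyldecane.

5,5-diethyldecane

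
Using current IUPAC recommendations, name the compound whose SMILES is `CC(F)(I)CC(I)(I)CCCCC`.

2-fluoro-2,4,4-triiodononane

The longest carbon chain is 9 atoms: the parent is nonane.
The numbering direction is chosen so that the substituent locant set {2,2,4,4} is lower than {6,6,8,8} at the first point of difference.
That gives a fluoro group at C-2; iodo groups at C-2 and C-4 (×2).
Prefixes are listed alphabetically: fluoro, iodo.
Putting it together: 2-fluoro-2,4,4-triiodononane.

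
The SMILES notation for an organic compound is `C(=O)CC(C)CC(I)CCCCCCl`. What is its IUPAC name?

10-chloro-5-iodo-3-methyldecanal

The longest carbon chain that includes the –CHO group has 10 carbons, so the parent hydride is decane.
The highest-priority functional group is an aldehyde (terminal –CHO), so the name ends in -al.
The numbering direction is chosen so that the aldehyde carbon is C-1 by definition.
That gives a chloro group at C-10; an iodo group at C-5; a methyl group at C-3.
Substituent prefixes are cited in alphabetical order (multiplying prefixes like di-/tri- are ignored for ordering).
Putting it together: 10-chloro-5-iodo-3-methyldecanal.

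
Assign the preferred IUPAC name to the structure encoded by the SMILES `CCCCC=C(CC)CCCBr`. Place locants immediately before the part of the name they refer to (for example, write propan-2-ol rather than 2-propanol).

The longest chain bearing the multiple bond is 9 carbons long (nonane).
The chain contains a C=C double bond, so the unsaturation ending is -ene.
The numbering direction is chosen so that numbering from this end puts the double bond at C-4 rather than C-5.
This places the double bond between C-4 and C-5; a bromo group at C-1; an ethyl group at C-4.
Substituent prefixes are cited in alphabetical order (multiplying prefixes like di-/tri- are ignored for ordering).
Assembling the pieces gives 1-bromo-4-ethylnon-4-ene.

1-bromo-4-ethylnon-4-ene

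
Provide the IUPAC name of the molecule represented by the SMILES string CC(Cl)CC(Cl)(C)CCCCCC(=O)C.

The longest carbon chain that includes the carbonyl has 11 carbons, so the parent hydride is undecane.
The principal characteristic group is a ketone (C=O on an internal carbon), named with the suffix -one.
The numbering direction is chosen so that numbering from this end puts the carbonyl group at C-2 rather than C-10.
That gives the carbonyl at C-2; chloro groups at C-8 and C-10; a methyl group at C-8.
Prefixes are listed alphabetically: chloro, methyl.
The name is 8,10-dichloro-8-methylundecan-2-one.

8,10-dichloro-8-methylundecan-2-one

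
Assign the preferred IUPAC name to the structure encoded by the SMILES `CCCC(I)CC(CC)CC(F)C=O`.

The longest carbon chain that includes the –CHO group has 9 carbons, so the parent hydride is nonane.
An aldehyde (terminal –CHO) is the principal characteristic group, giving the suffix -al.
Choose the numbering such that the aldehyde carbon is C-1 by definition.
This places an ethyl group at C-4; a fluoro group at C-2; an iodo group at C-6.
The substituents are ordered alphabetically, ignoring any di-/tri- multipliers.
The name is 4-ethyl-2-fluoro-6-iodononanal.

4-ethyl-2-fluoro-6-iodononanal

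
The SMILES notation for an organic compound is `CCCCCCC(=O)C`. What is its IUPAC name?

octan-2-one

The longest carbon chain that includes the carbonyl has 8 carbons, so the parent hydride is octane.
The highest-priority functional group is a ketone (C=O on an internal carbon), so the name ends in -one.
The numbering direction is chosen so that numbering from this end puts the carbonyl group at C-2 rather than C-7.
This places the carbonyl at C-2.
Assembling the pieces gives octan-2-one.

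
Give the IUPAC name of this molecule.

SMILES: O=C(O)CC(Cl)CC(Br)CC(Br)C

The longest carbon chain that includes the –COOH group has 8 carbons, so the parent hydride is octane.
The highest-priority functional group is a carboxylic acid (terminal –COOH), so the name ends in -oic acid.
Choose the numbering such that the carboxylic acid carbon is C-1 by definition.
This places bromo groups at C-5 and C-7; a chloro group at C-3.
Prefixes are listed alphabetically: bromo, chloro.
Assembling the pieces gives 5,7-dibromo-3-chlorooctanoic acid.

5,7-dibromo-3-chlorooctanoic acid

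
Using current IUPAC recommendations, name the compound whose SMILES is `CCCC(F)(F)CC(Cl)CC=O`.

3-chloro-5,5-difluorooctanal

The longest chain bearing the –CHO group is 8 carbons long (octane).
The principal characteristic group is an aldehyde (terminal –CHO), named with the suffix -al.
Choose the numbering such that the aldehyde carbon is C-1 by definition.
With this numbering: a chloro group at C-3; two fluoro groups at C-5.
Prefixes are listed alphabetically: chloro, fluoro.
Putting it together: 3-chloro-5,5-difluorooctanal.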